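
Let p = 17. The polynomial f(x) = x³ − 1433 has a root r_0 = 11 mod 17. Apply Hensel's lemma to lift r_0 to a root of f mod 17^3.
r_2 = 2340 (mod 4913)

Hensel: r_{i+1} = r_i − f(r_i)/f′(r_i) mod 17^{i+2}, where f′(x) = 3x². Iterate:
  r_0 = 11 (mod 17)
  r_1 = 28 (mod 289)
  r_2 = 2340 (mod 4913)
Final: r = 2340 with f(r) ≡ 0 mod 17^3.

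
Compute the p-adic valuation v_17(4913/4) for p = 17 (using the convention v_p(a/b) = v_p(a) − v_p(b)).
v_17(4913/4) = 3

Factor powers of 17 from the numerator and denominator of the reduced fraction: 4913 = 17^3 · 1 and 4 = 17^0 · 4. Apply v_p(a/b) = v_p(a) − v_p(b): v_17(4913/4) = 3 − 0 = 3.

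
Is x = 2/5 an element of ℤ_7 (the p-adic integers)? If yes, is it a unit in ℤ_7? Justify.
x ∈ ℤ_7^× (unit); v_7(x) = 0

ℤ_7 = {x ∈ ℚ_7 : v_7(x) ≥ 0} and ℤ_7^× = {x ∈ ℤ_7 : v_7(x) = 0}. Here v_7(2/5) = v_7(num) − v_7(den) = 0; compare against these criteria.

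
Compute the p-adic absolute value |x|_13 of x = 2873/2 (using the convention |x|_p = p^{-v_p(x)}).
|2873/2|_13 = 1/169

Step 1 — compute v_13(x) by factoring powers of 13 out of the numerator and denominator: v_13(2873/2) = 2. Step 2 — apply |x|_p = p^{-v_p(x)} = 13^{-2} = 1/169.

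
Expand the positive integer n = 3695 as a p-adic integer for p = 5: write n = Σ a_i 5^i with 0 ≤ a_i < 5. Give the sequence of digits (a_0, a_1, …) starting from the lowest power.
(a_0, a_1, …) = (0, 4, 2, 4, 0, 1)

Repeated division by 5 gives the digits low-to-high: 3695 = 4·5^1 + 2·5^2 + 4·5^3 + 1·5^5. Digit sequence: (0, 4, 2, 4, 0, 1).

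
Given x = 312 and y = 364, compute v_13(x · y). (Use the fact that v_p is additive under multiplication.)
v_13(113568) = 2

v_p(x) = 1 (factor: 312 = 13^1 · 24); v_p(y) = 1 (factor: 364 = 13^1 · 28). Additivity: v_p(xy) = v_p(x) + v_p(y) = 1 + 1 = 2. (Direct check: xy = 113568 = 13^2 · (672).)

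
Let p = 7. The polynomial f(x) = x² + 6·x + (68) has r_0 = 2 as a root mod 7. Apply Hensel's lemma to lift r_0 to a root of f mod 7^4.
r_3 = 2179 (mod 2401)

Hensel: r_{i+1} = r_i − f(r_i)·(f′(r_i))^{-1} mod 7^{i+2}, f′(x) = 2x + 6. Iterate:
  r_0 = 2 (mod 7)
  r_1 = 23 (mod 49)
  r_2 = 121 (mod 343)
  r_3 = 2179 (mod 2401)
Final: r = 2179 satisfies f(r) ≡ 0 mod 7^4.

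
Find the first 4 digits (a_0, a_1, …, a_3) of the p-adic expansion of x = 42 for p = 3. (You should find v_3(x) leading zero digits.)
(a_0, …, a_3) = (0, 2, 1, 1)

v_3(42) = 1, so a_0 = ... = a_0 = 0. Factor out: x = 3^1 · u with u = 14 a unit in ℤ_3. Expand u iteratively via a_{v+i} = u_i mod 3, u_{i+1} = (u_i − a_{v+i})/3:
  u_0 = 14;  a_1 = 2;  u_1 = (u_0 − 2)/3 = 4
  u_1 = 4;  a_2 = 1;  u_2 = (u_1 − 1)/3 = 1
  u_2 = 1;  a_3 = 1;  u_3 = (u_2 − 1)/3 = 0
Digits: (0, 2, 1, 1).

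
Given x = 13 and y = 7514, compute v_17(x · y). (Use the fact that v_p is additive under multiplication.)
v_17(97682) = 2

v_p(x) = 0 (factor: 13 = 17^0 · 13); v_p(y) = 2 (factor: 7514 = 17^2 · 26). Additivity: v_p(xy) = v_p(x) + v_p(y) = 0 + 2 = 2. (Direct check: xy = 97682 = 17^2 · (338).)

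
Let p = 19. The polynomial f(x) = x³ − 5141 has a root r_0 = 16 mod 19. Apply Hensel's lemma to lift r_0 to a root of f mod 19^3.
r_2 = 3892 (mod 6859)

Hensel: r_{i+1} = r_i − f(r_i)/f′(r_i) mod 19^{i+2}, where f′(x) = 3x². Iterate:
  r_0 = 16 (mod 19)
  r_1 = 282 (mod 361)
  r_2 = 3892 (mod 6859)
Final: r = 3892 with f(r) ≡ 0 mod 19^3.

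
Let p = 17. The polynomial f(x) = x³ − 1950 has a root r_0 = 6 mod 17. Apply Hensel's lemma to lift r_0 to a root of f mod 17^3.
r_2 = 295 (mod 4913)

Hensel: r_{i+1} = r_i − f(r_i)/f′(r_i) mod 17^{i+2}, where f′(x) = 3x². Iterate:
  r_0 = 6 (mod 17)
  r_1 = 6 (mod 289)
  r_2 = 295 (mod 4913)
Final: r = 295 with f(r) ≡ 0 mod 17^3.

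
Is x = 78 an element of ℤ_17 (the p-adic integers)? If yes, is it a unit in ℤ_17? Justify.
x ∈ ℤ_17^× (unit); v_17(x) = 0

ℤ_17 = {x ∈ ℚ_17 : v_17(x) ≥ 0} and ℤ_17^× = {x ∈ ℤ_17 : v_17(x) = 0}. Here v_17(78) = v_17(num) − v_17(den) = 0; compare against these criteria.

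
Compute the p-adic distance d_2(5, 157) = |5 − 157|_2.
d_2(5, 157) = 1/8

Step 1 — x − y = 5 − 157 = -152. Step 2 — v_2(-152) = 3 (factor: -152 = −(2^3 · 19); the sign does not affect v_p). Step 3 — |x − y|_2 = 2^{-3} = 1/8.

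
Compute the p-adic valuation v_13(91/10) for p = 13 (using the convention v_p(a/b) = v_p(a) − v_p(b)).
v_13(91/10) = 1

Factor powers of 13 from the numerator and denominator of the reduced fraction: 91 = 13^1 · 7 and 10 = 13^0 · 10. Apply v_p(a/b) = v_p(a) − v_p(b): v_13(91/10) = 1 − 0 = 1.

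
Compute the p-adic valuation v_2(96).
v_2(96) = 5

v_2(n) is the largest exponent k such that 2^k divides n. Factor out: 96 = 2^5 · 3. (Sign doesn't affect v_p.) So v_2(96) = 5.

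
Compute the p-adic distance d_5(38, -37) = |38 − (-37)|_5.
d_5(38, -37) = 1/25

Step 1 — x − y = 38 − (-37) = 75. Step 2 — v_5(75) = 2 (factor: 75 = (5^2 · 3); the sign does not affect v_p). Step 3 — |x − y|_5 = 5^{-2} = 1/25.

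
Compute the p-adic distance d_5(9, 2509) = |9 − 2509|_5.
d_5(9, 2509) = 1/625

Step 1 — x − y = 9 − 2509 = -2500. Step 2 — v_5(-2500) = 4 (factor: -2500 = −(5^4 · 4); the sign does not affect v_p). Step 3 — |x − y|_5 = 5^{-4} = 1/625.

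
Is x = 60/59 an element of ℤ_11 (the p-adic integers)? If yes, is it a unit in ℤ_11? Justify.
x ∈ ℤ_11^× (unit); v_11(x) = 0

ℤ_11 = {x ∈ ℚ_11 : v_11(x) ≥ 0} and ℤ_11^× = {x ∈ ℤ_11 : v_11(x) = 0}. Here v_11(60/59) = v_11(num) − v_11(den) = 0; compare against these criteria.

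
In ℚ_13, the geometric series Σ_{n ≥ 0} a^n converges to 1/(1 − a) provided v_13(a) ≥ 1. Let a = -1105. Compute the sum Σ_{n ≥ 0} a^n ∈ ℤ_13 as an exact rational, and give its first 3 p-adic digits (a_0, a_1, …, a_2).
Σ a^n = 1/(1 − a) = 1/1106;  first 3 digits = (1, 6, 3)

v_13(a) = 1 ≥ 1, so the series converges in ℤ_13 to 1/(1 − a) = 1/(1 − (-1105)) = 1/1106. Expand this rational in ℤ_13: compute digits iteratively via d_i = x_i mod 13, x_{i+1} = (x_i − d_i)/13. The first 3 digits are (1, 6, 3).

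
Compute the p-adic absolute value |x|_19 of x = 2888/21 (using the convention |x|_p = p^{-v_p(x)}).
|2888/21|_19 = 1/361

Step 1 — compute v_19(x) by factoring powers of 19 out of the numerator and denominator: v_19(2888/21) = 2. Step 2 — apply |x|_p = p^{-v_p(x)} = 19^{-2} = 1/361.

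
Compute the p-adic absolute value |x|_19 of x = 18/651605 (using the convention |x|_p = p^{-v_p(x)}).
|18/651605|_19 = 130321

Step 1 — compute v_19(x) by factoring powers of 19 out of the numerator and denominator: v_19(18/651605) = -4. Step 2 — apply |x|_p = p^{-v_p(x)} = 19^{4} = 130321.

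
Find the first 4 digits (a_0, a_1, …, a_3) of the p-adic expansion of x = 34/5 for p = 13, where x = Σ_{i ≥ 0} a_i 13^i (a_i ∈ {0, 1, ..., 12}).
(a_0, …, a_3) = (12, 10, 7, 2)

v_13(34/5) = 0 (numerator and denominator both coprime to 13), so x ∈ ℤ_13^×. Compute digits iteratively via a_i = x_i mod 13, x_{i+1} = (x_i − a_i)/13, with x_0 = x:
  x_0 = 34/5;  a_0 = 12;  x_1 = (x_0 − 12)/13 = -2/5
  x_1 = -2/5;  a_1 = 10;  x_2 = (x_1 − 10)/13 = -4/5
  x_2 = -4/5;  a_2 = 7;  x_3 = (x_2 − 7)/13 = -3/5
  x_3 = -3/5;  a_3 = 2;  x_4 = (x_3 − 2)/13 = -1/5
Digits: (12, 10, 7, 2).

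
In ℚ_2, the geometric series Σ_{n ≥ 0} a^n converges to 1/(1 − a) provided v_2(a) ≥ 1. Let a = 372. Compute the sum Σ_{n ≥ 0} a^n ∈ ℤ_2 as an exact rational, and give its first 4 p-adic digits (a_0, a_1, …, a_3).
Σ a^n = 1/(1 − a) = -1/371;  first 4 digits = (1, 0, 1, 0)

v_2(a) = 2 ≥ 1, so the series converges in ℤ_2 to 1/(1 − a) = 1/(1 − 372) = -1/371. Expand this rational in ℤ_2: compute digits iteratively via d_i = x_i mod 2, x_{i+1} = (x_i − d_i)/2. The first 4 digits are (1, 0, 1, 0).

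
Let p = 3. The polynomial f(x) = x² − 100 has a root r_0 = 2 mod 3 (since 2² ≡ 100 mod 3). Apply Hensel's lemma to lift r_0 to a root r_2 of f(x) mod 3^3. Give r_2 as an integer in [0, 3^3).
r_2 = 17 (mod 27)

Hensel's recurrence: r_{i+1} = r_i − f(r_i)·(f′(r_i))^{-1} mod 3^{i+2}, with f′(x) = 2x. Iterate:
  r_0 = 2 (mod 3)
  r_1 = 8 (mod 9)
  r_2 = 17 (mod 27)
Final: r_2 = 17, and one checks f(r_2) ≡ 0 mod 3^3.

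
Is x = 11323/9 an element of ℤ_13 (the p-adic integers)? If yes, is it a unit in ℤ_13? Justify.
x ∈ ℤ_13 but not a unit; v_13(x) = 2 > 0

ℤ_13 = {x ∈ ℚ_13 : v_13(x) ≥ 0} and ℤ_13^× = {x ∈ ℤ_13 : v_13(x) = 0}. Here v_13(11323/9) = v_13(num) − v_13(den) = 2; compare against these criteria.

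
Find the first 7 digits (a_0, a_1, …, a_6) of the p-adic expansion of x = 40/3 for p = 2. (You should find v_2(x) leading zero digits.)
(a_0, …, a_6) = (0, 0, 0, 1, 1, 1, 0)

v_2(40/3) = 3, so a_0 = ... = a_2 = 0. Factor out: x = 2^3 · u with u = 5/3 a unit in ℤ_2. Expand u iteratively via a_{v+i} = u_i mod 2, u_{i+1} = (u_i − a_{v+i})/2:
  u_0 = 5/3;  a_3 = 1;  u_1 = (u_0 − 1)/2 = 1/3
  u_1 = 1/3;  a_4 = 1;  u_2 = (u_1 − 1)/2 = -1/3
  u_2 = -1/3;  a_5 = 1;  u_3 = (u_2 − 1)/2 = -2/3
  u_3 = -2/3;  a_6 = 0;  u_4 = (u_3 − 0)/2 = -1/3
Digits: (0, 0, 0, 1, 1, 1, 0).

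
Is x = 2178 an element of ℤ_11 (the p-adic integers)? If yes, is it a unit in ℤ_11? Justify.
x ∈ ℤ_11 but not a unit; v_11(x) = 2 > 0

ℤ_11 = {x ∈ ℚ_11 : v_11(x) ≥ 0} and ℤ_11^× = {x ∈ ℤ_11 : v_11(x) = 0}. Here v_11(2178) = v_11(num) − v_11(den) = 2; compare against these criteria.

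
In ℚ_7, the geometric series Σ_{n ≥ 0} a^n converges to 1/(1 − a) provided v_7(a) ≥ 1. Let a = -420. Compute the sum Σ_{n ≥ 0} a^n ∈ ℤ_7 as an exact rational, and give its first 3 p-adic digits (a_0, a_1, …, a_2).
Σ a^n = 1/(1 − a) = 1/421;  first 3 digits = (1, 3, 0)

v_7(a) = 1 ≥ 1, so the series converges in ℤ_7 to 1/(1 − a) = 1/(1 − (-420)) = 1/421. Expand this rational in ℤ_7: compute digits iteratively via d_i = x_i mod 7, x_{i+1} = (x_i − d_i)/7. The first 3 digits are (1, 3, 0).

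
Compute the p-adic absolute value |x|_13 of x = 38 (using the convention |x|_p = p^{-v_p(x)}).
|38|_13 = 1

Step 1 — compute v_13(x) by factoring powers of 13 out of the numerator and denominator: v_13(38) = 0. Step 2 — apply |x|_p = p^{-v_p(x)} = 13^{0} = 1.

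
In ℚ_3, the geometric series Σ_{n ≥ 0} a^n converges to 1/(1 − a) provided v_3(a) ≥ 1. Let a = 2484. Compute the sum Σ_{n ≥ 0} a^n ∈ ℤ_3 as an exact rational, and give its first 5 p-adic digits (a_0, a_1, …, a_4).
Σ a^n = 1/(1 − a) = -1/2483;  first 5 digits = (1, 0, 0, 2, 0)

v_3(a) = 3 ≥ 1, so the series converges in ℤ_3 to 1/(1 − a) = 1/(1 − 2484) = -1/2483. Expand this rational in ℤ_3: compute digits iteratively via d_i = x_i mod 3, x_{i+1} = (x_i − d_i)/3. The first 5 digits are (1, 0, 0, 2, 0).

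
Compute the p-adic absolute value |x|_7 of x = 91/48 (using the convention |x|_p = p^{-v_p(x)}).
|91/48|_7 = 1/7

Step 1 — compute v_7(x) by factoring powers of 7 out of the numerator and denominator: v_7(91/48) = 1. Step 2 — apply |x|_p = p^{-v_p(x)} = 7^{-1} = 1/7.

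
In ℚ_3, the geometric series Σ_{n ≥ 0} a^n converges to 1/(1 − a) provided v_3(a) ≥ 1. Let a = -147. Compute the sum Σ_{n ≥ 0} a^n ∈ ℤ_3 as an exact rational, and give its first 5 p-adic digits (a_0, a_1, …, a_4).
Σ a^n = 1/(1 − a) = 1/148;  first 5 digits = (1, 2, 2, 1, 1)

v_3(a) = 1 ≥ 1, so the series converges in ℤ_3 to 1/(1 − a) = 1/(1 − (-147)) = 1/148. Expand this rational in ℤ_3: compute digits iteratively via d_i = x_i mod 3, x_{i+1} = (x_i − d_i)/3. The first 5 digits are (1, 2, 2, 1, 1).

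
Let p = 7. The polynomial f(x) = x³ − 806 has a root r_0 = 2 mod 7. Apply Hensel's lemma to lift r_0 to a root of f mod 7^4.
r_3 = 1416 (mod 2401)

Hensel: r_{i+1} = r_i − f(r_i)/f′(r_i) mod 7^{i+2}, where f′(x) = 3x². Iterate:
  r_0 = 2 (mod 7)
  r_1 = 44 (mod 49)
  r_2 = 44 (mod 343)
  r_3 = 1416 (mod 2401)
Final: r = 1416 with f(r) ≡ 0 mod 7^4.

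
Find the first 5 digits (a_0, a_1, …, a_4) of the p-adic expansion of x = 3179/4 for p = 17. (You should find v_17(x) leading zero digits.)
(a_0, …, a_4) = (0, 0, 7, 4, 4)

v_17(3179/4) = 2, so a_0 = ... = a_1 = 0. Factor out: x = 17^2 · u with u = 11/4 a unit in ℤ_17. Expand u iteratively via a_{v+i} = u_i mod 17, u_{i+1} = (u_i − a_{v+i})/17:
  u_0 = 11/4;  a_2 = 7;  u_1 = (u_0 − 7)/17 = -1/4
  u_1 = -1/4;  a_3 = 4;  u_2 = (u_1 − 4)/17 = -1/4
  u_2 = -1/4;  a_4 = 4;  u_3 = (u_2 − 4)/17 = -1/4
Digits: (0, 0, 7, 4, 4).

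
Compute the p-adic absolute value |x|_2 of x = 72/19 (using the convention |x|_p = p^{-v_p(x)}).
|72/19|_2 = 1/8

Step 1 — compute v_2(x) by factoring powers of 2 out of the numerator and denominator: v_2(72/19) = 3. Step 2 — apply |x|_p = p^{-v_p(x)} = 2^{-3} = 1/8.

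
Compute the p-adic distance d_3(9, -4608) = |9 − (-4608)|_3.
d_3(9, -4608) = 1/243

Step 1 — x − y = 9 − (-4608) = 4617. Step 2 — v_3(4617) = 5 (factor: 4617 = (3^5 · 19); the sign does not affect v_p). Step 3 — |x − y|_3 = 3^{-5} = 1/243.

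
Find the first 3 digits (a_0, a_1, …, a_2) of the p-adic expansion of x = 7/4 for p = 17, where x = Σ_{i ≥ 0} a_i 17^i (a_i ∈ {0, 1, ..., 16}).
(a_0, …, a_2) = (6, 4, 4)

v_17(7/4) = 0 (numerator and denominator both coprime to 17), so x ∈ ℤ_17^×. Compute digits iteratively via a_i = x_i mod 17, x_{i+1} = (x_i − a_i)/17, with x_0 = x:
  x_0 = 7/4;  a_0 = 6;  x_1 = (x_0 − 6)/17 = -1/4
  x_1 = -1/4;  a_1 = 4;  x_2 = (x_1 − 4)/17 = -1/4
  x_2 = -1/4;  a_2 = 4;  x_3 = (x_2 − 4)/17 = -1/4
Digits: (6, 4, 4).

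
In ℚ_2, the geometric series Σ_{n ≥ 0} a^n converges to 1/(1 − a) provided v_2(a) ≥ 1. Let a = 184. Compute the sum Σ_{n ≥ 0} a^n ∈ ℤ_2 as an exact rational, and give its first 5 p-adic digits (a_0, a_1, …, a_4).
Σ a^n = 1/(1 − a) = -1/183;  first 5 digits = (1, 0, 0, 1, 1)

v_2(a) = 3 ≥ 1, so the series converges in ℤ_2 to 1/(1 − a) = 1/(1 − 184) = -1/183. Expand this rational in ℤ_2: compute digits iteratively via d_i = x_i mod 2, x_{i+1} = (x_i − d_i)/2. The first 5 digits are (1, 0, 0, 1, 1).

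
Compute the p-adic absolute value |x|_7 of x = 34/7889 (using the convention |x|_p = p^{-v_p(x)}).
|34/7889|_7 = 343

Step 1 — compute v_7(x) by factoring powers of 7 out of the numerator and denominator: v_7(34/7889) = -3. Step 2 — apply |x|_p = p^{-v_p(x)} = 7^{3} = 343.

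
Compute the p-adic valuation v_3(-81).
v_3(-81) = 4

v_3(n) is the largest exponent k such that 3^k divides n. Factor out: -81 = -3^4 · 1. (Sign doesn't affect v_p.) So v_3(-81) = 4.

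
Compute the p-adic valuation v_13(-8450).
v_13(-8450) = 2

v_13(n) is the largest exponent k such that 13^k divides n. Factor out: -8450 = -13^2 · 50. (Sign doesn't affect v_p.) So v_13(-8450) = 2.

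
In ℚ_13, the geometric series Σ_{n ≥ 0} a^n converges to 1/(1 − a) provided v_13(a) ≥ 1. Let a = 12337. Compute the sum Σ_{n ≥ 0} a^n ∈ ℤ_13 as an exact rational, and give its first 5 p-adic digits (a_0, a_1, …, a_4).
Σ a^n = 1/(1 − a) = -1/12336;  first 5 digits = (1, 0, 8, 5, 12)

v_13(a) = 2 ≥ 1, so the series converges in ℤ_13 to 1/(1 − a) = 1/(1 − 12337) = -1/12336. Expand this rational in ℤ_13: compute digits iteratively via d_i = x_i mod 13, x_{i+1} = (x_i − d_i)/13. The first 5 digits are (1, 0, 8, 5, 12).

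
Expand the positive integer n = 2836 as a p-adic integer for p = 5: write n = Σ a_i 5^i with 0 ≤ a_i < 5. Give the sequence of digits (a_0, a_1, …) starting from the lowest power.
(a_0, a_1, …) = (1, 2, 3, 2, 4)

Repeated division by 5 gives the digits low-to-high: 2836 = 1 + 2·5^1 + 3·5^2 + 2·5^3 + 4·5^4. Digit sequence: (1, 2, 3, 2, 4).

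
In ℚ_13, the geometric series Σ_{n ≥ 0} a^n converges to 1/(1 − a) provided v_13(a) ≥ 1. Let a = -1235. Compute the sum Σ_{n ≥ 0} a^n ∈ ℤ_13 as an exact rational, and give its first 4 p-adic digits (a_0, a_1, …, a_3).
Σ a^n = 1/(1 − a) = 1/1236;  first 4 digits = (1, 9, 8, 5)

v_13(a) = 1 ≥ 1, so the series converges in ℤ_13 to 1/(1 − a) = 1/(1 − (-1235)) = 1/1236. Expand this rational in ℤ_13: compute digits iteratively via d_i = x_i mod 13, x_{i+1} = (x_i − d_i)/13. The first 4 digits are (1, 9, 8, 5).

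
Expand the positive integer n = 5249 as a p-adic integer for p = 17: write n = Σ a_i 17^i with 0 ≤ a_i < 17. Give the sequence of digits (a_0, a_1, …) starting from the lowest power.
(a_0, a_1, …) = (13, 2, 1, 1)

Repeated division by 17 gives the digits low-to-high: 5249 = 13 + 2·17^1 + 1·17^2 + 1·17^3. Digit sequence: (13, 2, 1, 1).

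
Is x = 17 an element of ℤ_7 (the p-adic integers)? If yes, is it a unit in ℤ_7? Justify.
x ∈ ℤ_7^× (unit); v_7(x) = 0

ℤ_7 = {x ∈ ℚ_7 : v_7(x) ≥ 0} and ℤ_7^× = {x ∈ ℤ_7 : v_7(x) = 0}. Here v_7(17) = v_7(num) − v_7(den) = 0; compare against these criteria.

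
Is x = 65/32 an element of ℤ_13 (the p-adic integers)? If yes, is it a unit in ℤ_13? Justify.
x ∈ ℤ_13 but not a unit; v_13(x) = 1 > 0

ℤ_13 = {x ∈ ℚ_13 : v_13(x) ≥ 0} and ℤ_13^× = {x ∈ ℤ_13 : v_13(x) = 0}. Here v_13(65/32) = v_13(num) − v_13(den) = 1; compare against these criteria.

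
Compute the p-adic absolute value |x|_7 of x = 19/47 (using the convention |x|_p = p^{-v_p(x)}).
|19/47|_7 = 1

Step 1 — compute v_7(x) by factoring powers of 7 out of the numerator and denominator: v_7(19/47) = 0. Step 2 — apply |x|_p = p^{-v_p(x)} = 7^{0} = 1.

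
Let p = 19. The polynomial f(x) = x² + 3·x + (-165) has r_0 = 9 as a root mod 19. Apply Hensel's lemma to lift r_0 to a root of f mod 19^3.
r_2 = 218 (mod 6859)

Hensel: r_{i+1} = r_i − f(r_i)·(f′(r_i))^{-1} mod 19^{i+2}, f′(x) = 2x + 3. Iterate:
  r_0 = 9 (mod 19)
  r_1 = 218 (mod 361)
  r_2 = 218 (mod 6859)
Final: r = 218 satisfies f(r) ≡ 0 mod 19^3.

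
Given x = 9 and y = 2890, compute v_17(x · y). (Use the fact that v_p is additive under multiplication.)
v_17(26010) = 2

v_p(x) = 0 (factor: 9 = 17^0 · 9); v_p(y) = 2 (factor: 2890 = 17^2 · 10). Additivity: v_p(xy) = v_p(x) + v_p(y) = 0 + 2 = 2. (Direct check: xy = 26010 = 17^2 · (90).)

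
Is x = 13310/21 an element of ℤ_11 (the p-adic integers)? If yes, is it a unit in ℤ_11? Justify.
x ∈ ℤ_11 but not a unit; v_11(x) = 3 > 0

ℤ_11 = {x ∈ ℚ_11 : v_11(x) ≥ 0} and ℤ_11^× = {x ∈ ℤ_11 : v_11(x) = 0}. Here v_11(13310/21) = v_11(num) − v_11(den) = 3; compare against these criteria.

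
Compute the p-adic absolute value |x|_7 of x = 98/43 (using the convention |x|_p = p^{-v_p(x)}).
|98/43|_7 = 1/49

Step 1 — compute v_7(x) by factoring powers of 7 out of the numerator and denominator: v_7(98/43) = 2. Step 2 — apply |x|_p = p^{-v_p(x)} = 7^{-2} = 1/49.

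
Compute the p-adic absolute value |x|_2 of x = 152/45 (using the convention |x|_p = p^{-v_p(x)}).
|152/45|_2 = 1/8

Step 1 — compute v_2(x) by factoring powers of 2 out of the numerator and denominator: v_2(152/45) = 3. Step 2 — apply |x|_p = p^{-v_p(x)} = 2^{-3} = 1/8.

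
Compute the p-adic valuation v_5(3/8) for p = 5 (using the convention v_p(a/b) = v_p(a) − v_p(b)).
v_5(3/8) = 0

Factor powers of 5 from the numerator and denominator of the reduced fraction: 3 = 5^0 · 3 and 8 = 5^0 · 8. Apply v_p(a/b) = v_p(a) − v_p(b): v_5(3/8) = 0 − 0 = 0.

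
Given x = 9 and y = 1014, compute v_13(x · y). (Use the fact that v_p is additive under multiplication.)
v_13(9126) = 2

v_p(x) = 0 (factor: 9 = 13^0 · 9); v_p(y) = 2 (factor: 1014 = 13^2 · 6). Additivity: v_p(xy) = v_p(x) + v_p(y) = 0 + 2 = 2. (Direct check: xy = 9126 = 13^2 · (54).)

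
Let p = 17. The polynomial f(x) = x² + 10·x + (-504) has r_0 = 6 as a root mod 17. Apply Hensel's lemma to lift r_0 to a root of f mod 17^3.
r_2 = 4885 (mod 4913)

Hensel: r_{i+1} = r_i − f(r_i)·(f′(r_i))^{-1} mod 17^{i+2}, f′(x) = 2x + 10. Iterate:
  r_0 = 6 (mod 17)
  r_1 = 261 (mod 289)
  r_2 = 4885 (mod 4913)
Final: r = 4885 satisfies f(r) ≡ 0 mod 17^3.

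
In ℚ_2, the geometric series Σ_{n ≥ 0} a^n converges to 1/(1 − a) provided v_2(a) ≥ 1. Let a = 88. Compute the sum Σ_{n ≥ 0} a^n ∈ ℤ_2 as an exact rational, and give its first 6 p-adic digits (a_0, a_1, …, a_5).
Σ a^n = 1/(1 − a) = -1/87;  first 6 digits = (1, 0, 0, 1, 1, 0)

v_2(a) = 3 ≥ 1, so the series converges in ℤ_2 to 1/(1 − a) = 1/(1 − 88) = -1/87. Expand this rational in ℤ_2: compute digits iteratively via d_i = x_i mod 2, x_{i+1} = (x_i − d_i)/2. The first 6 digits are (1, 0, 0, 1, 1, 0).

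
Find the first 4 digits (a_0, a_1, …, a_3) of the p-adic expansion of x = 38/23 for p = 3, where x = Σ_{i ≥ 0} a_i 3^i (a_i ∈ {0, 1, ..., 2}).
(a_0, …, a_3) = (1, 1, 0, 2)

v_3(38/23) = 0 (numerator and denominator both coprime to 3), so x ∈ ℤ_3^×. Compute digits iteratively via a_i = x_i mod 3, x_{i+1} = (x_i − a_i)/3, with x_0 = x:
  x_0 = 38/23;  a_0 = 1;  x_1 = (x_0 − 1)/3 = 5/23
  x_1 = 5/23;  a_1 = 1;  x_2 = (x_1 − 1)/3 = -6/23
  x_2 = -6/23;  a_2 = 0;  x_3 = (x_2 − 0)/3 = -2/23
  x_3 = -2/23;  a_3 = 2;  x_4 = (x_3 − 2)/3 = -16/23
Digits: (1, 1, 0, 2).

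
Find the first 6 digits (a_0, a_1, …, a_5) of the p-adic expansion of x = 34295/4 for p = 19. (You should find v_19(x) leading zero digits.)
(a_0, …, a_5) = (0, 0, 0, 6, 14, 4)

v_19(34295/4) = 3, so a_0 = ... = a_2 = 0. Factor out: x = 19^3 · u with u = 5/4 a unit in ℤ_19. Expand u iteratively via a_{v+i} = u_i mod 19, u_{i+1} = (u_i − a_{v+i})/19:
  u_0 = 5/4;  a_3 = 6;  u_1 = (u_0 − 6)/19 = -1/4
  u_1 = -1/4;  a_4 = 14;  u_2 = (u_1 − 14)/19 = -3/4
  u_2 = -3/4;  a_5 = 4;  u_3 = (u_2 − 4)/19 = -1/4
Digits: (0, 0, 0, 6, 14, 4).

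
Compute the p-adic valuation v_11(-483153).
v_11(-483153) = 5

v_11(n) is the largest exponent k such that 11^k divides n. Factor out: -483153 = -11^5 · 3. (Sign doesn't affect v_p.) So v_11(-483153) = 5.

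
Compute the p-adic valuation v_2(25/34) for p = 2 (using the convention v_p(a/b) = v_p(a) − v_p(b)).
v_2(25/34) = -1

Factor powers of 2 from the numerator and denominator of the reduced fraction: 25 = 2^0 · 25 and 34 = 2^1 · 17. Apply v_p(a/b) = v_p(a) − v_p(b): v_2(25/34) = 0 − 1 = -1.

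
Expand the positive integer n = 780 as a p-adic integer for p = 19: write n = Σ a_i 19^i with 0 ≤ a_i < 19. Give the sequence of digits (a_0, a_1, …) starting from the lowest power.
(a_0, a_1, …) = (1, 3, 2)

Repeated division by 19 gives the digits low-to-high: 780 = 1 + 3·19^1 + 2·19^2. Digit sequence: (1, 3, 2).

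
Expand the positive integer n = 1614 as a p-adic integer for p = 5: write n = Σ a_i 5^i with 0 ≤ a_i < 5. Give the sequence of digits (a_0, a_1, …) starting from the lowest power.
(a_0, a_1, …) = (4, 2, 4, 2, 2)

Repeated division by 5 gives the digits low-to-high: 1614 = 4 + 2·5^1 + 4·5^2 + 2·5^3 + 2·5^4. Digit sequence: (4, 2, 4, 2, 2).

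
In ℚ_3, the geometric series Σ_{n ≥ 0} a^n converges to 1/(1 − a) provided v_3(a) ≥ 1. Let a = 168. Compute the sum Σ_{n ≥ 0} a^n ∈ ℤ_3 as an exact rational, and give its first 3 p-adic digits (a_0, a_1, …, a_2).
Σ a^n = 1/(1 − a) = -1/167;  first 3 digits = (1, 2, 1)

v_3(a) = 1 ≥ 1, so the series converges in ℤ_3 to 1/(1 − a) = 1/(1 − 168) = -1/167. Expand this rational in ℤ_3: compute digits iteratively via d_i = x_i mod 3, x_{i+1} = (x_i − d_i)/3. The first 3 digits are (1, 2, 1).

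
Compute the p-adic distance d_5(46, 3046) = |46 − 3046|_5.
d_5(46, 3046) = 1/125

Step 1 — x − y = 46 − 3046 = -3000. Step 2 — v_5(-3000) = 3 (factor: -3000 = −(5^3 · 24); the sign does not affect v_p). Step 3 — |x − y|_5 = 5^{-3} = 1/125.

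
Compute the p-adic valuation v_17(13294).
v_17(13294) = 2

v_17(n) is the largest exponent k such that 17^k divides n. Factor out: 13294 = 17^2 · 46. (Sign doesn't affect v_p.) So v_17(13294) = 2.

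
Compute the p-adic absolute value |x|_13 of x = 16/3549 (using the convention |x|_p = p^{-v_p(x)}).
|16/3549|_13 = 169

Step 1 — compute v_13(x) by factoring powers of 13 out of the numerator and denominator: v_13(16/3549) = -2. Step 2 — apply |x|_p = p^{-v_p(x)} = 13^{2} = 169.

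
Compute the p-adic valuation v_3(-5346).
v_3(-5346) = 5

v_3(n) is the largest exponent k such that 3^k divides n. Factor out: -5346 = -3^5 · 22. (Sign doesn't affect v_p.) So v_3(-5346) = 5.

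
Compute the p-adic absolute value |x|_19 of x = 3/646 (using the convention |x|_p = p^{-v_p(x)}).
|3/646|_19 = 19

Step 1 — compute v_19(x) by factoring powers of 19 out of the numerator and denominator: v_19(3/646) = -1. Step 2 — apply |x|_p = p^{-v_p(x)} = 19^{1} = 19.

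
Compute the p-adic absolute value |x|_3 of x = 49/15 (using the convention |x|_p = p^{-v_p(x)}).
|49/15|_3 = 3

Step 1 — compute v_3(x) by factoring powers of 3 out of the numerator and denominator: v_3(49/15) = -1. Step 2 — apply |x|_p = p^{-v_p(x)} = 3^{1} = 3.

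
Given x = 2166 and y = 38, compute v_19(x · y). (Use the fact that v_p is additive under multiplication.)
v_19(82308) = 3

v_p(x) = 2 (factor: 2166 = 19^2 · 6); v_p(y) = 1 (factor: 38 = 19^1 · 2). Additivity: v_p(xy) = v_p(x) + v_p(y) = 2 + 1 = 3. (Direct check: xy = 82308 = 19^3 · (12).)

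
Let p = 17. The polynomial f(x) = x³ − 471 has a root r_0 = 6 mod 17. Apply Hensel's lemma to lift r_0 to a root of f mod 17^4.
r_3 = 66374 (mod 83521)

Hensel: r_{i+1} = r_i − f(r_i)/f′(r_i) mod 17^{i+2}, where f′(x) = 3x². Iterate:
  r_0 = 6 (mod 17)
  r_1 = 193 (mod 289)
  r_2 = 2505 (mod 4913)
  r_3 = 66374 (mod 83521)
Final: r = 66374 with f(r) ≡ 0 mod 17^4.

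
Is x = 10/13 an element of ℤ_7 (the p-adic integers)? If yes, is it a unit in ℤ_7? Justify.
x ∈ ℤ_7^× (unit); v_7(x) = 0

ℤ_7 = {x ∈ ℚ_7 : v_7(x) ≥ 0} and ℤ_7^× = {x ∈ ℤ_7 : v_7(x) = 0}. Here v_7(10/13) = v_7(num) − v_7(den) = 0; compare against these criteria.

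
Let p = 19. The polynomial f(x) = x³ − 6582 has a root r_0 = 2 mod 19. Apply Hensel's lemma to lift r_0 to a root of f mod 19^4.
r_3 = 125516 (mod 130321)

Hensel: r_{i+1} = r_i − f(r_i)/f′(r_i) mod 19^{i+2}, where f′(x) = 3x². Iterate:
  r_0 = 2 (mod 19)
  r_1 = 249 (mod 361)
  r_2 = 2054 (mod 6859)
  r_3 = 125516 (mod 130321)
Final: r = 125516 with f(r) ≡ 0 mod 19^4.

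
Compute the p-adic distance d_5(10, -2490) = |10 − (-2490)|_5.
d_5(10, -2490) = 1/625

Step 1 — x − y = 10 − (-2490) = 2500. Step 2 — v_5(2500) = 4 (factor: 2500 = (5^4 · 4); the sign does not affect v_p). Step 3 — |x − y|_5 = 5^{-4} = 1/625.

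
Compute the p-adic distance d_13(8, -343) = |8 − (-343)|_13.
d_13(8, -343) = 1/13

Step 1 — x − y = 8 − (-343) = 351. Step 2 — v_13(351) = 1 (factor: 351 = (13^1 · 27); the sign does not affect v_p). Step 3 — |x − y|_13 = 13^{-1} = 1/13.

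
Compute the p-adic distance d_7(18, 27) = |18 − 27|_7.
d_7(18, 27) = 1

Step 1 — x − y = 18 − 27 = -9. Step 2 — v_7(-9) = 0 (factor: -9 = −(7^0 · 9); the sign does not affect v_p). Step 3 — |x − y|_7 = 7^{0} = 1.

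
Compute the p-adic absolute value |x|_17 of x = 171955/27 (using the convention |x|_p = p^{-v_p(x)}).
|171955/27|_17 = 1/4913

Step 1 — compute v_17(x) by factoring powers of 17 out of the numerator and denominator: v_17(171955/27) = 3. Step 2 — apply |x|_p = p^{-v_p(x)} = 17^{-3} = 1/4913.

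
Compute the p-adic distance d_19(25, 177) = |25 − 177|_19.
d_19(25, 177) = 1/19

Step 1 — x − y = 25 − 177 = -152. Step 2 — v_19(-152) = 1 (factor: -152 = −(19^1 · 8); the sign does not affect v_p). Step 3 — |x − y|_19 = 19^{-1} = 1/19.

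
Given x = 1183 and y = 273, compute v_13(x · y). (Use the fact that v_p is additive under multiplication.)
v_13(322959) = 3

v_p(x) = 2 (factor: 1183 = 13^2 · 7); v_p(y) = 1 (factor: 273 = 13^1 · 21). Additivity: v_p(xy) = v_p(x) + v_p(y) = 2 + 1 = 3. (Direct check: xy = 322959 = 13^3 · (147).)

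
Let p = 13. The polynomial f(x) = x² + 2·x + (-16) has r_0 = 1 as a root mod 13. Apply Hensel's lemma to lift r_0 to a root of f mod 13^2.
r_1 = 131 (mod 169)

Hensel: r_{i+1} = r_i − f(r_i)·(f′(r_i))^{-1} mod 13^{i+2}, f′(x) = 2x + 2. Iterate:
  r_0 = 1 (mod 13)
  r_1 = 131 (mod 169)
Final: r = 131 satisfies f(r) ≡ 0 mod 13^2.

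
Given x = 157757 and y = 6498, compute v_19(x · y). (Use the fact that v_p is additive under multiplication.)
v_19(1025104986) = 5

v_p(x) = 3 (factor: 157757 = 19^3 · 23); v_p(y) = 2 (factor: 6498 = 19^2 · 18). Additivity: v_p(xy) = v_p(x) + v_p(y) = 3 + 2 = 5. (Direct check: xy = 1025104986 = 19^5 · (414).)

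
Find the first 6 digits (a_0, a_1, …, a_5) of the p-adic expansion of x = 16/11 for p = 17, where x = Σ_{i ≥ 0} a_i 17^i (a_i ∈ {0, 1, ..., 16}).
(a_0, …, a_5) = (3, 3, 6, 12, 7, 15)

v_17(16/11) = 0 (numerator and denominator both coprime to 17), so x ∈ ℤ_17^×. Compute digits iteratively via a_i = x_i mod 17, x_{i+1} = (x_i − a_i)/17, with x_0 = x:
  x_0 = 16/11;  a_0 = 3;  x_1 = (x_0 − 3)/17 = -1/11
  x_1 = -1/11;  a_1 = 3;  x_2 = (x_1 − 3)/17 = -2/11
  x_2 = -2/11;  a_2 = 6;  x_3 = (x_2 − 6)/17 = -4/11
  x_3 = -4/11;  a_3 = 12;  x_4 = (x_3 − 12)/17 = -8/11
  x_4 = -8/11;  a_4 = 7;  x_5 = (x_4 − 7)/17 = -5/11
  x_5 = -5/11;  a_5 = 15;  x_6 = (x_5 − 15)/17 = -10/11
Digits: (3, 3, 6, 12, 7, 15).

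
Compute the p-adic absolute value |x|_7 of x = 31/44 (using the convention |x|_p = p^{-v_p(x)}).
|31/44|_7 = 1

Step 1 — compute v_7(x) by factoring powers of 7 out of the numerator and denominator: v_7(31/44) = 0. Step 2 — apply |x|_p = p^{-v_p(x)} = 7^{0} = 1.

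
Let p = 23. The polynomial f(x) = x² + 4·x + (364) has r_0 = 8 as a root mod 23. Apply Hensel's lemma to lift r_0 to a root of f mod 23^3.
r_2 = 4217 (mod 12167)

Hensel: r_{i+1} = r_i − f(r_i)·(f′(r_i))^{-1} mod 23^{i+2}, f′(x) = 2x + 4. Iterate:
  r_0 = 8 (mod 23)
  r_1 = 514 (mod 529)
  r_2 = 4217 (mod 12167)
Final: r = 4217 satisfies f(r) ≡ 0 mod 23^3.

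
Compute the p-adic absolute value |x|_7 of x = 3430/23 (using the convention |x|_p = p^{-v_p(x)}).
|3430/23|_7 = 1/343

Step 1 — compute v_7(x) by factoring powers of 7 out of the numerator and denominator: v_7(3430/23) = 3. Step 2 — apply |x|_p = p^{-v_p(x)} = 7^{-3} = 1/343.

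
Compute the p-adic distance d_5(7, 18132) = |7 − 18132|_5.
d_5(7, 18132) = 1/625

Step 1 — x − y = 7 − 18132 = -18125. Step 2 — v_5(-18125) = 4 (factor: -18125 = −(5^4 · 29); the sign does not affect v_p). Step 3 — |x − y|_5 = 5^{-4} = 1/625.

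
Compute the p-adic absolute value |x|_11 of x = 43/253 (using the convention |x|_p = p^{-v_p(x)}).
|43/253|_11 = 11

Step 1 — compute v_11(x) by factoring powers of 11 out of the numerator and denominator: v_11(43/253) = -1. Step 2 — apply |x|_p = p^{-v_p(x)} = 11^{1} = 11.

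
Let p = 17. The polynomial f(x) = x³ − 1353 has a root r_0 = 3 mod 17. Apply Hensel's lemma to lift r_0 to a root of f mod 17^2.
r_1 = 20 (mod 289)

Hensel: r_{i+1} = r_i − f(r_i)/f′(r_i) mod 17^{i+2}, where f′(x) = 3x². Iterate:
  r_0 = 3 (mod 17)
  r_1 = 20 (mod 289)
Final: r = 20 with f(r) ≡ 0 mod 17^2.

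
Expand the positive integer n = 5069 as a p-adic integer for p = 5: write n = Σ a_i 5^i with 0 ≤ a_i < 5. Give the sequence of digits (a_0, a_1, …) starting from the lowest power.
(a_0, a_1, …) = (4, 3, 2, 0, 3, 1)

Repeated division by 5 gives the digits low-to-high: 5069 = 4 + 3·5^1 + 2·5^2 + 3·5^4 + 1·5^5. Digit sequence: (4, 3, 2, 0, 3, 1).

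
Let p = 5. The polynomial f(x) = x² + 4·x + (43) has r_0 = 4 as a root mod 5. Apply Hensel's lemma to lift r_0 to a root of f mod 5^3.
r_2 = 29 (mod 125)

Hensel: r_{i+1} = r_i − f(r_i)·(f′(r_i))^{-1} mod 5^{i+2}, f′(x) = 2x + 4. Iterate:
  r_0 = 4 (mod 5)
  r_1 = 4 (mod 25)
  r_2 = 29 (mod 125)
Final: r = 29 satisfies f(r) ≡ 0 mod 5^3.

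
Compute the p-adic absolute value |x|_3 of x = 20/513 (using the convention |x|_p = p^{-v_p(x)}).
|20/513|_3 = 27

Step 1 — compute v_3(x) by factoring powers of 3 out of the numerator and denominator: v_3(20/513) = -3. Step 2 — apply |x|_p = p^{-v_p(x)} = 3^{3} = 27.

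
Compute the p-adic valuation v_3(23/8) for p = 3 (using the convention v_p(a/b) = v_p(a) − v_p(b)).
v_3(23/8) = 0

Factor powers of 3 from the numerator and denominator of the reduced fraction: 23 = 3^0 · 23 and 8 = 3^0 · 8. Apply v_p(a/b) = v_p(a) − v_p(b): v_3(23/8) = 0 − 0 = 0.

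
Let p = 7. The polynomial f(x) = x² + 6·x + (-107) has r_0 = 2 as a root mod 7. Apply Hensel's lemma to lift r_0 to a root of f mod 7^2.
r_1 = 16 (mod 49)

Hensel: r_{i+1} = r_i − f(r_i)·(f′(r_i))^{-1} mod 7^{i+2}, f′(x) = 2x + 6. Iterate:
  r_0 = 2 (mod 7)
  r_1 = 16 (mod 49)
Final: r = 16 satisfies f(r) ≡ 0 mod 7^2.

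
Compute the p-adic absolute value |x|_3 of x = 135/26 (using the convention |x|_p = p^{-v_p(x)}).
|135/26|_3 = 1/27

Step 1 — compute v_3(x) by factoring powers of 3 out of the numerator and denominator: v_3(135/26) = 3. Step 2 — apply |x|_p = p^{-v_p(x)} = 3^{-3} = 1/27.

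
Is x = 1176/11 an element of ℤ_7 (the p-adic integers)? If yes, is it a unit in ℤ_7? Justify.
x ∈ ℤ_7 but not a unit; v_7(x) = 2 > 0

ℤ_7 = {x ∈ ℚ_7 : v_7(x) ≥ 0} and ℤ_7^× = {x ∈ ℤ_7 : v_7(x) = 0}. Here v_7(1176/11) = v_7(num) − v_7(den) = 2; compare against these criteria.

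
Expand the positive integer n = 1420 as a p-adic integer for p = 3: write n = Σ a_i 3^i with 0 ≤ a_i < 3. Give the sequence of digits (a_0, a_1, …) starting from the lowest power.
(a_0, a_1, …) = (1, 2, 1, 1, 2, 2, 1)

Repeated division by 3 gives the digits low-to-high: 1420 = 1 + 2·3^1 + 1·3^2 + 1·3^3 + 2·3^4 + 2·3^5 + 1·3^6. Digit sequence: (1, 2, 1, 1, 2, 2, 1).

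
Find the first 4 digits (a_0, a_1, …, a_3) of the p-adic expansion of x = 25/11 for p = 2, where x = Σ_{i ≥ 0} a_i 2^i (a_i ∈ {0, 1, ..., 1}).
(a_0, …, a_3) = (1, 1, 0, 1)

v_2(25/11) = 0 (numerator and denominator both coprime to 2), so x ∈ ℤ_2^×. Compute digits iteratively via a_i = x_i mod 2, x_{i+1} = (x_i − a_i)/2, with x_0 = x:
  x_0 = 25/11;  a_0 = 1;  x_1 = (x_0 − 1)/2 = 7/11
  x_1 = 7/11;  a_1 = 1;  x_2 = (x_1 − 1)/2 = -2/11
  x_2 = -2/11;  a_2 = 0;  x_3 = (x_2 − 0)/2 = -1/11
  x_3 = -1/11;  a_3 = 1;  x_4 = (x_3 − 1)/2 = -6/11
Digits: (1, 1, 0, 1).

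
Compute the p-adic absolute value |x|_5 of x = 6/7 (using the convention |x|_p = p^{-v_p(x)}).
|6/7|_5 = 1

Step 1 — compute v_5(x) by factoring powers of 5 out of the numerator and denominator: v_5(6/7) = 0. Step 2 — apply |x|_p = p^{-v_p(x)} = 5^{0} = 1.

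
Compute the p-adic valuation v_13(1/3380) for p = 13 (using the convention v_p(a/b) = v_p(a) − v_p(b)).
v_13(1/3380) = -2

Factor powers of 13 from the numerator and denominator of the reduced fraction: 1 = 13^0 · 1 and 3380 = 13^2 · 20. Apply v_p(a/b) = v_p(a) − v_p(b): v_13(1/3380) = 0 − 2 = -2.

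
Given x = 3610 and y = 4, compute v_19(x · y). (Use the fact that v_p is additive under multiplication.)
v_19(14440) = 2

v_p(x) = 2 (factor: 3610 = 19^2 · 10); v_p(y) = 0 (factor: 4 = 19^0 · 4). Additivity: v_p(xy) = v_p(x) + v_p(y) = 2 + 0 = 2. (Direct check: xy = 14440 = 19^2 · (40).)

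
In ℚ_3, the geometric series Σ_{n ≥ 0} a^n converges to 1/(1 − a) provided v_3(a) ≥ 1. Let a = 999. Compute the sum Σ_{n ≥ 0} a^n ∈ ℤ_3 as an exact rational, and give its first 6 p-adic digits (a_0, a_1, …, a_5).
Σ a^n = 1/(1 − a) = -1/998;  first 6 digits = (1, 0, 0, 1, 0, 1)

v_3(a) = 3 ≥ 1, so the series converges in ℤ_3 to 1/(1 − a) = 1/(1 − 999) = -1/998. Expand this rational in ℤ_3: compute digits iteratively via d_i = x_i mod 3, x_{i+1} = (x_i − d_i)/3. The first 6 digits are (1, 0, 0, 1, 0, 1).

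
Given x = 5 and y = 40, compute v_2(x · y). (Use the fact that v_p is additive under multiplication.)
v_2(200) = 3

v_p(x) = 0 (factor: 5 = 2^0 · 5); v_p(y) = 3 (factor: 40 = 2^3 · 5). Additivity: v_p(xy) = v_p(x) + v_p(y) = 0 + 3 = 3. (Direct check: xy = 200 = 2^3 · (25).)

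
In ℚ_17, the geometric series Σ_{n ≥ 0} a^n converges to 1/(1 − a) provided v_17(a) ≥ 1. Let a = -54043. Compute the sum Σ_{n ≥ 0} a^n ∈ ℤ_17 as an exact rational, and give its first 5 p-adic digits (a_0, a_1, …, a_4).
Σ a^n = 1/(1 − a) = 1/54044;  first 5 digits = (1, 0, 0, 6, 16)

v_17(a) = 3 ≥ 1, so the series converges in ℤ_17 to 1/(1 − a) = 1/(1 − (-54043)) = 1/54044. Expand this rational in ℤ_17: compute digits iteratively via d_i = x_i mod 17, x_{i+1} = (x_i − d_i)/17. The first 5 digits are (1, 0, 0, 6, 16).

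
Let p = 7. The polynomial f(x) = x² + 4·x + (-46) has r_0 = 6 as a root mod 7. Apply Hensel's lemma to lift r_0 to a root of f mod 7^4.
r_3 = 1224 (mod 2401)

Hensel: r_{i+1} = r_i − f(r_i)·(f′(r_i))^{-1} mod 7^{i+2}, f′(x) = 2x + 4. Iterate:
  r_0 = 6 (mod 7)
  r_1 = 48 (mod 49)
  r_2 = 195 (mod 343)
  r_3 = 1224 (mod 2401)
Final: r = 1224 satisfies f(r) ≡ 0 mod 7^4.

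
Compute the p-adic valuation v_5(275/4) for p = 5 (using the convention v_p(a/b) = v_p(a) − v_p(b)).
v_5(275/4) = 2

Factor powers of 5 from the numerator and denominator of the reduced fraction: 275 = 5^2 · 11 and 4 = 5^0 · 4. Apply v_p(a/b) = v_p(a) − v_p(b): v_5(275/4) = 2 − 0 = 2.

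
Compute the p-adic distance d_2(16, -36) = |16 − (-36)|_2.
d_2(16, -36) = 1/4

Step 1 — x − y = 16 − (-36) = 52. Step 2 — v_2(52) = 2 (factor: 52 = (2^2 · 13); the sign does not affect v_p). Step 3 — |x − y|_2 = 2^{-2} = 1/4.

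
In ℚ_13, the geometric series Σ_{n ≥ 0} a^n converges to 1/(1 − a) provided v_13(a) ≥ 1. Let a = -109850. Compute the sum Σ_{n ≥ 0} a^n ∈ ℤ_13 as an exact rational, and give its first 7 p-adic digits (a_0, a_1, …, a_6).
Σ a^n = 1/(1 − a) = 1/109851;  first 7 digits = (1, 0, 0, 2, 9, 12, 3)

v_13(a) = 3 ≥ 1, so the series converges in ℤ_13 to 1/(1 − a) = 1/(1 − (-109850)) = 1/109851. Expand this rational in ℤ_13: compute digits iteratively via d_i = x_i mod 13, x_{i+1} = (x_i − d_i)/13. The first 7 digits are (1, 0, 0, 2, 9, 12, 3).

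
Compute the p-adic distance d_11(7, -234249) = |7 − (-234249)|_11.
d_11(7, -234249) = 1/14641

Step 1 — x − y = 7 − (-234249) = 234256. Step 2 — v_11(234256) = 4 (factor: 234256 = (11^4 · 16); the sign does not affect v_p). Step 3 — |x − y|_11 = 11^{-4} = 1/14641.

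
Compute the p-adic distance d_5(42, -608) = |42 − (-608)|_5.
d_5(42, -608) = 1/25

Step 1 — x − y = 42 − (-608) = 650. Step 2 — v_5(650) = 2 (factor: 650 = (5^2 · 26); the sign does not affect v_p). Step 3 — |x − y|_5 = 5^{-2} = 1/25.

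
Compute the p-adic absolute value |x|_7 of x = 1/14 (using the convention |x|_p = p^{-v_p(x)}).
|1/14|_7 = 7

Step 1 — compute v_7(x) by factoring powers of 7 out of the numerator and denominator: v_7(1/14) = -1. Step 2 — apply |x|_p = p^{-v_p(x)} = 7^{1} = 7.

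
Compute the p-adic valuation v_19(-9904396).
v_19(-9904396) = 5

v_19(n) is the largest exponent k such that 19^k divides n. Factor out: -9904396 = -19^5 · 4. (Sign doesn't affect v_p.) So v_19(-9904396) = 5.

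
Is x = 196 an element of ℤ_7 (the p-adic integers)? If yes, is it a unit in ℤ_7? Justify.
x ∈ ℤ_7 but not a unit; v_7(x) = 2 > 0

ℤ_7 = {x ∈ ℚ_7 : v_7(x) ≥ 0} and ℤ_7^× = {x ∈ ℤ_7 : v_7(x) = 0}. Here v_7(196) = v_7(num) − v_7(den) = 2; compare against these criteria.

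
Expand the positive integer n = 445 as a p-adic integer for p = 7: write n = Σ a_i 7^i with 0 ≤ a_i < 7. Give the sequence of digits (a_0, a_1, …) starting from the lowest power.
(a_0, a_1, …) = (4, 0, 2, 1)

Repeated division by 7 gives the digits low-to-high: 445 = 4 + 2·7^2 + 1·7^3. Digit sequence: (4, 0, 2, 1).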